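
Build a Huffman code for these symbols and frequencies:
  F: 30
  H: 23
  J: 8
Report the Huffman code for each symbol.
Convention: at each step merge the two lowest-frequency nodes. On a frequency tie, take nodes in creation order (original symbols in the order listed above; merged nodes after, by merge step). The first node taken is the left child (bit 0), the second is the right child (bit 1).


Huffman tree construction:
Step 1: Merge J(8) + H(23) = 31
Step 2: Merge F(30) + (J+H)(31) = 61
Read each symbol's code off the tree from the root (left child = 0, right child = 1).

Codes:
  F: 0 (length 1)
  H: 11 (length 2)
  J: 10 (length 2)
Average code length: 92/61 = 1.5082 bits/symbol


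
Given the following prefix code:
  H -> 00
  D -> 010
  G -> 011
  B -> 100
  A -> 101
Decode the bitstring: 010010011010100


Decoding step by step:
Bits 010 -> D
Bits 010 -> D
Bits 011 -> G
Bits 010 -> D
Bits 100 -> B


Decoded message: DDGDB


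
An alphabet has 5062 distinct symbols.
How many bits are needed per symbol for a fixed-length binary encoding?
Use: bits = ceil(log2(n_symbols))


log2(5062) = 12.3055
Bracket: 2^12 = 4096 < 5062 <= 2^13 = 8192
So ceil(log2(5062)) = 13

bits = ceil(log2(5062)) = ceil(12.3055) = 13 bits


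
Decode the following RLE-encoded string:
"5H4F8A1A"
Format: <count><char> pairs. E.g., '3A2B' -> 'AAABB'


Expanding each <count><char> pair:
  5H -> 'HHHHH'
  4F -> 'FFFF'
  8A -> 'AAAAAAAA'
  1A -> 'A'

Decoded = HHHHHFFFFAAAAAAAAA


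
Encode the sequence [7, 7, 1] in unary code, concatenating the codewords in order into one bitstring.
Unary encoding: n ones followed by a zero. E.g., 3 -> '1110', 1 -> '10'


Encode each number as n ones followed by a terminating 0:
  7 -> 11111110 (8 bits)
  7 -> 11111110 (8 bits)
  1 -> 10 (2 bits)
Total length = 8 + 8 + 2 = 18 bits.

Unary([7, 7, 1]) = 111111101111111010 (18 bits)


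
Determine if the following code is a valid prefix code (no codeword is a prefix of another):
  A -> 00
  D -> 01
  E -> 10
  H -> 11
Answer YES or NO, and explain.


Checking each pair (does one codeword prefix another?):
  A='00' vs D='01': no prefix
  A='00' vs E='10': no prefix
  A='00' vs H='11': no prefix
  D='01' vs A='00': no prefix
  D='01' vs E='10': no prefix
  D='01' vs H='11': no prefix
  E='10' vs A='00': no prefix
  E='10' vs D='01': no prefix
  E='10' vs H='11': no prefix
  H='11' vs A='00': no prefix
  H='11' vs D='01': no prefix
  H='11' vs E='10': no prefix
No violation found over all pairs.

YES -- this is a valid prefix code. No codeword is a prefix of any other codeword.


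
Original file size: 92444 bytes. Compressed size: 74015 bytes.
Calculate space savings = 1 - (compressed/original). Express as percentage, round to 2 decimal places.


ratio = compressed/original = 74015/92444 = 0.800647
savings = 1 - ratio = 1 - 0.800647 = 0.199353
as a percentage: 0.199353 * 100 = 19.94%

Space savings = 1 - 74015/92444 = 19.94%


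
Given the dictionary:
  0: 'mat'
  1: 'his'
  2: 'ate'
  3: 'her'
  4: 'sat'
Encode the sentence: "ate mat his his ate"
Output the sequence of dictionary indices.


Look up each word in the dictionary:
  'ate' -> 2
  'mat' -> 0
  'his' -> 1
  'his' -> 1
  'ate' -> 2

Encoded: [2, 0, 1, 1, 2]


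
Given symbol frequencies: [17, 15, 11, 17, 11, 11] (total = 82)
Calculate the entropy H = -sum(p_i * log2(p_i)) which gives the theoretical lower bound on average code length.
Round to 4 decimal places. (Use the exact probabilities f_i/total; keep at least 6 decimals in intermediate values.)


Per-symbol terms -p_i * log2(p_i) with p_i = f_i/82:
  p = 17/82 = 0.207317: log2(p) = -2.270089, -p*log2(p) = 0.470628
  p = 15/82 = 0.182927: log2(p) = -2.450661, -p*log2(p) = 0.448292
  p = 11/82 = 0.134146: log2(p) = -2.898120, -p*log2(p) = 0.388772
  p = 17/82 = 0.207317: log2(p) = -2.270089, -p*log2(p) = 0.470628
  p = 11/82 = 0.134146: log2(p) = -2.898120, -p*log2(p) = 0.388772
  p = 11/82 = 0.134146: log2(p) = -2.898120, -p*log2(p) = 0.388772
H = 0.470628 + 0.448292 + 0.388772 + 0.470628 + 0.388772 + 0.388772 = 2.555864

H = 2.5559 bits/symbol


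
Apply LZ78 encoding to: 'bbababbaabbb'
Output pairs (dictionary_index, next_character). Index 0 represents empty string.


LZ78 encoding steps:
Dictionary: {0: ''}
Step 1: w='' (idx 0), next='b' -> output (0, 'b'), add 'b' as idx 1
Step 2: w='b' (idx 1), next='a' -> output (1, 'a'), add 'ba' as idx 2
Step 3: w='ba' (idx 2), next='b' -> output (2, 'b'), add 'bab' as idx 3
Step 4: w='ba' (idx 2), next='a' -> output (2, 'a'), add 'baa' as idx 4
Step 5: w='b' (idx 1), next='b' -> output (1, 'b'), add 'bb' as idx 5
Step 6: w='b' (idx 1), end of input -> output (1, '')


Encoded: [(0, 'b'), (1, 'a'), (2, 'b'), (2, 'a'), (1, 'b'), (1, '')]


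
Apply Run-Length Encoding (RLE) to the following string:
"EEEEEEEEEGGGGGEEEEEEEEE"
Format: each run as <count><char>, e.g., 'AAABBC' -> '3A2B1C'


Scanning runs left to right:
  i=0: run of 'E' x 9 -> '9E'
  i=9: run of 'G' x 5 -> '5G'
  i=14: run of 'E' x 9 -> '9E'

RLE = 9E5G9E


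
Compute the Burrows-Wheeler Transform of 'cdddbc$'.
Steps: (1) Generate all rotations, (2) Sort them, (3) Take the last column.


Rotations (sorted):
  0: $cdddbc -> last char: c
  1: bc$cddd -> last char: d
  2: c$cdddb -> last char: b
  3: cdddbc$ -> last char: $
  4: dbc$cdd -> last char: d
  5: ddbc$cd -> last char: d
  6: dddbc$c -> last char: c


BWT = cdb$ddc


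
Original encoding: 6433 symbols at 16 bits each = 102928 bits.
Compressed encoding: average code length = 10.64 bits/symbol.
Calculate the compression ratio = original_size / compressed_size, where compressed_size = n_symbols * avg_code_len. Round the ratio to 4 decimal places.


original_size = n_symbols * orig_bits = 6433 * 16 = 102928 bits
compressed_size = n_symbols * avg_code_len = 6433 * 10.64 = 68447.12 bits
ratio = original_size / compressed_size = 102928 / 68447.12 = 1.5038

Compression ratio = 1.5038


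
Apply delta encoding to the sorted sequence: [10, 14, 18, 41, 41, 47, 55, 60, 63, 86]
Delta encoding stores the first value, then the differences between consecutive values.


First value: 10
Deltas:
  14 - 10 = 4
  18 - 14 = 4
  41 - 18 = 23
  41 - 41 = 0
  47 - 41 = 6
  55 - 47 = 8
  60 - 55 = 5
  63 - 60 = 3
  86 - 63 = 23


Delta encoded: [10, 4, 4, 23, 0, 6, 8, 5, 3, 23]


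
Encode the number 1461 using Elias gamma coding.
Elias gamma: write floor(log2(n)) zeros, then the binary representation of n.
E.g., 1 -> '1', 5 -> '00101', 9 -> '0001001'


num_bits = floor(log2(1461)) + 1 = 11
leading_zeros = num_bits - 1 = 10
binary(1461) = 10110110101

Elias gamma(1461) = '0000000000' + '10110110101' = 000000000010110110101 (21 bits)


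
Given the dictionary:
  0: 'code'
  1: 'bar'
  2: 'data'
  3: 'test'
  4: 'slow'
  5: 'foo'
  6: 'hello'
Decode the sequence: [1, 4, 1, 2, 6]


Look up each index in the dictionary:
  1 -> 'bar'
  4 -> 'slow'
  1 -> 'bar'
  2 -> 'data'
  6 -> 'hello'

Decoded: "bar slow bar data hello"


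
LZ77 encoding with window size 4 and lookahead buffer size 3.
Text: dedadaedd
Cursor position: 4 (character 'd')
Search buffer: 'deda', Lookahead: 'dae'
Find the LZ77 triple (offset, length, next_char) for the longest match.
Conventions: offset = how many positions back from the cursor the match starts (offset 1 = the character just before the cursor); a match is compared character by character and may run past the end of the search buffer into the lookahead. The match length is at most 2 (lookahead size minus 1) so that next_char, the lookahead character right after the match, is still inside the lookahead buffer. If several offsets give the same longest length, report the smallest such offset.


Try each offset into the search buffer:
  offset=1 (pos 3, char 'a'): match length 0
  offset=2 (pos 2, char 'd'): match length 2
  offset=3 (pos 1, char 'e'): match length 0
  offset=4 (pos 0, char 'd'): match length 1
Longest match has length 2 at offset 2.
next_char = character at position 4 + 2 = 6 -> 'e'

Best match: offset=2, length=2 (matching 'da' starting at position 2)
LZ77 triple: (2, 2, 'e')


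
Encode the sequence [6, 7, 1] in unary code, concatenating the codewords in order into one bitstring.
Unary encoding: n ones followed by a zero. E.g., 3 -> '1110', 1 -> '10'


Encode each number as n ones followed by a terminating 0:
  6 -> 1111110 (7 bits)
  7 -> 11111110 (8 bits)
  1 -> 10 (2 bits)
Total length = 7 + 8 + 2 = 17 bits.

Unary([6, 7, 1]) = 11111101111111010 (17 bits)


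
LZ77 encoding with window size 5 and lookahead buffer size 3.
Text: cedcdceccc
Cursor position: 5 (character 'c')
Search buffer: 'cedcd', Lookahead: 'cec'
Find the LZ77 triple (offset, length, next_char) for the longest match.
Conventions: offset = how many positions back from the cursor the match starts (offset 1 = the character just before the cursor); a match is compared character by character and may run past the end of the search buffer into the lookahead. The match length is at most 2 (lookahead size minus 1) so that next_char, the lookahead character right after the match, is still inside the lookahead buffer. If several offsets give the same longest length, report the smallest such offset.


Try each offset into the search buffer:
  offset=1 (pos 4, char 'd'): match length 0
  offset=2 (pos 3, char 'c'): match length 1
  offset=3 (pos 2, char 'd'): match length 0
  offset=4 (pos 1, char 'e'): match length 0
  offset=5 (pos 0, char 'c'): match length 2
Longest match has length 2 at offset 5.
next_char = character at position 5 + 2 = 7 -> 'c'

Best match: offset=5, length=2 (matching 'ce' starting at position 0)
LZ77 triple: (5, 2, 'c')


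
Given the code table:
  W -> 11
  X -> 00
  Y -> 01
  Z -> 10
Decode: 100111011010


Decoding:
10 -> Z
01 -> Y
11 -> W
01 -> Y
10 -> Z
10 -> Z


Result: ZYWYZZ


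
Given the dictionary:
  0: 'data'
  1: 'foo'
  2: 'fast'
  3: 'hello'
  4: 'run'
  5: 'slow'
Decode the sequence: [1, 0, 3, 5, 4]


Look up each index in the dictionary:
  1 -> 'foo'
  0 -> 'data'
  3 -> 'hello'
  5 -> 'slow'
  4 -> 'run'

Decoded: "foo data hello slow run"


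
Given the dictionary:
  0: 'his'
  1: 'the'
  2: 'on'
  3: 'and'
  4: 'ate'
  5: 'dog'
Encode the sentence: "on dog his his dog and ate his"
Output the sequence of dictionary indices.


Look up each word in the dictionary:
  'on' -> 2
  'dog' -> 5
  'his' -> 0
  'his' -> 0
  'dog' -> 5
  'and' -> 3
  'ate' -> 4
  'his' -> 0

Encoded: [2, 5, 0, 0, 5, 3, 4, 0]


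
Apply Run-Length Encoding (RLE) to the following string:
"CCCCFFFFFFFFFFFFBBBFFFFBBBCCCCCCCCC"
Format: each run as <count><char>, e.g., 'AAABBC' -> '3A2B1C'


Scanning runs left to right:
  i=0: run of 'C' x 4 -> '4C'
  i=4: run of 'F' x 12 -> '12F'
  i=16: run of 'B' x 3 -> '3B'
  i=19: run of 'F' x 4 -> '4F'
  i=23: run of 'B' x 3 -> '3B'
  i=26: run of 'C' x 9 -> '9C'

RLE = 4C12F3B4F3B9C


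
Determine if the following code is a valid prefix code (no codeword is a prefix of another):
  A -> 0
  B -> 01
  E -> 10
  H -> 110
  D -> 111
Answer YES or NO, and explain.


Checking each pair (does one codeword prefix another?):
  A='0' vs B='01': prefix -- VIOLATION

NO -- this is NOT a valid prefix code. A (0) is a prefix of B (01).


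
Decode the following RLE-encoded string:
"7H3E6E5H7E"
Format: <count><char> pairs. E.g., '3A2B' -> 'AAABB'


Expanding each <count><char> pair:
  7H -> 'HHHHHHH'
  3E -> 'EEE'
  6E -> 'EEEEEE'
  5H -> 'HHHHH'
  7E -> 'EEEEEEE'

Decoded = HHHHHHHEEEEEEEEEHHHHHEEEEEEE


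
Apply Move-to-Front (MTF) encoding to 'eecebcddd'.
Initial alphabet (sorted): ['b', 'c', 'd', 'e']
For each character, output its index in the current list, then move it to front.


MTF encoding:
'e': index 3 in ['b', 'c', 'd', 'e'] -> ['e', 'b', 'c', 'd']
'e': index 0 in ['e', 'b', 'c', 'd'] -> ['e', 'b', 'c', 'd']
'c': index 2 in ['e', 'b', 'c', 'd'] -> ['c', 'e', 'b', 'd']
'e': index 1 in ['c', 'e', 'b', 'd'] -> ['e', 'c', 'b', 'd']
'b': index 2 in ['e', 'c', 'b', 'd'] -> ['b', 'e', 'c', 'd']
'c': index 2 in ['b', 'e', 'c', 'd'] -> ['c', 'b', 'e', 'd']
'd': index 3 in ['c', 'b', 'e', 'd'] -> ['d', 'c', 'b', 'e']
'd': index 0 in ['d', 'c', 'b', 'e'] -> ['d', 'c', 'b', 'e']
'd': index 0 in ['d', 'c', 'b', 'e'] -> ['d', 'c', 'b', 'e']


Output: [3, 0, 2, 1, 2, 2, 3, 0, 0]


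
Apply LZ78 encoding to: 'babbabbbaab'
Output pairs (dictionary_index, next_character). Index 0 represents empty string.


LZ78 encoding steps:
Dictionary: {0: ''}
Step 1: w='' (idx 0), next='b' -> output (0, 'b'), add 'b' as idx 1
Step 2: w='' (idx 0), next='a' -> output (0, 'a'), add 'a' as idx 2
Step 3: w='b' (idx 1), next='b' -> output (1, 'b'), add 'bb' as idx 3
Step 4: w='a' (idx 2), next='b' -> output (2, 'b'), add 'ab' as idx 4
Step 5: w='bb' (idx 3), next='a' -> output (3, 'a'), add 'bba' as idx 5
Step 6: w='ab' (idx 4), end of input -> output (4, '')


Encoded: [(0, 'b'), (0, 'a'), (1, 'b'), (2, 'b'), (3, 'a'), (4, '')]


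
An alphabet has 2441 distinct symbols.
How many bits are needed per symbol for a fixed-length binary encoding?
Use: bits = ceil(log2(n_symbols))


log2(2441) = 11.2533
Bracket: 2^11 = 2048 < 2441 <= 2^12 = 4096
So ceil(log2(2441)) = 12

bits = ceil(log2(2441)) = ceil(11.2533) = 12 bits


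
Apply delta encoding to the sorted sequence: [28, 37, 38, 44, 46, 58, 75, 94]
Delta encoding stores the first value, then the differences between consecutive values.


First value: 28
Deltas:
  37 - 28 = 9
  38 - 37 = 1
  44 - 38 = 6
  46 - 44 = 2
  58 - 46 = 12
  75 - 58 = 17
  94 - 75 = 19


Delta encoded: [28, 9, 1, 6, 2, 12, 17, 19]


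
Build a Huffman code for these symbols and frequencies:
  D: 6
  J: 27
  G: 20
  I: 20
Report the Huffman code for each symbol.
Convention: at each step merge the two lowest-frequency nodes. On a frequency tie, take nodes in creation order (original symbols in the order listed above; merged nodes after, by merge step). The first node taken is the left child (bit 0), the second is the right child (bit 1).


Huffman tree construction:
Step 1: Merge D(6) + G(20) = 26
Step 2: Merge I(20) + (D+G)(26) = 46
Step 3: Merge J(27) + (I+(D+G))(46) = 73
Read each symbol's code off the tree from the root (left child = 0, right child = 1).

Codes:
  D: 110 (length 3)
  J: 0 (length 1)
  G: 111 (length 3)
  I: 10 (length 2)
Average code length: 145/73 = 1.9863 bits/symbol


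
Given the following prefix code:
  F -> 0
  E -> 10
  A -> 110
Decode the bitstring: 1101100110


Decoding step by step:
Bits 110 -> A
Bits 110 -> A
Bits 0 -> F
Bits 110 -> A


Decoded message: AAFA


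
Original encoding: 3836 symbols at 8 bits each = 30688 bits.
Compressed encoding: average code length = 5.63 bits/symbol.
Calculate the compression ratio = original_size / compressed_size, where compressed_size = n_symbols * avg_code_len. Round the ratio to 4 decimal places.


original_size = n_symbols * orig_bits = 3836 * 8 = 30688 bits
compressed_size = n_symbols * avg_code_len = 3836 * 5.63 = 21596.68 bits
ratio = original_size / compressed_size = 30688 / 21596.68 = 1.421

Compression ratio = 1.421


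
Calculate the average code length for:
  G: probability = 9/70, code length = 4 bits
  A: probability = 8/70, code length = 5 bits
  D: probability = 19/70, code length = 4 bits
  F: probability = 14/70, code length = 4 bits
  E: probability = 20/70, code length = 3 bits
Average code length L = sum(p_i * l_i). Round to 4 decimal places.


Weighted contributions p_i * l_i:
  G: (9/70) * 4 = 36/70
  A: (8/70) * 5 = 40/70
  D: (19/70) * 4 = 76/70
  F: (14/70) * 4 = 56/70
  E: (20/70) * 3 = 60/70
Sum = (36 + 40 + 76 + 56 + 60)/70 = 268/70

L = 268/70 = 3.8286 bits/symbol


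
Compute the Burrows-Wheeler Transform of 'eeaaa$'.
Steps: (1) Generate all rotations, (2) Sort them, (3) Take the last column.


Rotations (sorted):
  0: $eeaaa -> last char: a
  1: a$eeaa -> last char: a
  2: aa$eea -> last char: a
  3: aaa$ee -> last char: e
  4: eaaa$e -> last char: e
  5: eeaaa$ -> last char: $


BWT = aaaee$


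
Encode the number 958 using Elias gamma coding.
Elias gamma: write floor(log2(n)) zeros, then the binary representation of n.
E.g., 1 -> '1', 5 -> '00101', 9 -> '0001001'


num_bits = floor(log2(958)) + 1 = 10
leading_zeros = num_bits - 1 = 9
binary(958) = 1110111110

Elias gamma(958) = '000000000' + '1110111110' = 0000000001110111110 (19 bits)


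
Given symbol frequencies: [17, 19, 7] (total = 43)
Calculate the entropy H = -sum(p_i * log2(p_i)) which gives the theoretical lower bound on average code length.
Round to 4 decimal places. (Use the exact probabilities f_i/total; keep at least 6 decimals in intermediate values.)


Per-symbol terms -p_i * log2(p_i) with p_i = f_i/43:
  p = 17/43 = 0.395349: log2(p) = -1.338802, -p*log2(p) = 0.529294
  p = 19/43 = 0.441860: log2(p) = -1.178337, -p*log2(p) = 0.520661
  p = 7/43 = 0.162791: log2(p) = -2.618910, -p*log2(p) = 0.426334
H = 0.529294 + 0.520661 + 0.426334 = 1.476289

H = 1.4763 bits/symbol


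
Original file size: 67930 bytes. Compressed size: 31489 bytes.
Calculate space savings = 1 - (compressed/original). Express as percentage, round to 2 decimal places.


ratio = compressed/original = 31489/67930 = 0.463551
savings = 1 - ratio = 1 - 0.463551 = 0.536449
as a percentage: 0.536449 * 100 = 53.64%

Space savings = 1 - 31489/67930 = 53.64%


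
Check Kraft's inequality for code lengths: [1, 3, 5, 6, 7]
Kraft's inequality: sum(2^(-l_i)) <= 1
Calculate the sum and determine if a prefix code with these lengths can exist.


Sum = 2^(-1) + 2^(-3) + 2^(-5) + 2^(-6) + 2^(-7)
    = 0.5 + 0.125 + 0.03125 + 0.015625 + 0.0078125
    = 87/128 = 0.6796875
Since 0.6796875 <= 1, Kraft's inequality IS satisfied.
A prefix code with these lengths CAN exist.

Kraft sum = 0.6796875. Satisfied.


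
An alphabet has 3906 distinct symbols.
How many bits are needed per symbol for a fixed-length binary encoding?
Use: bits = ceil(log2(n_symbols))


log2(3906) = 11.9315
Bracket: 2^11 = 2048 < 3906 <= 2^12 = 4096
So ceil(log2(3906)) = 12

bits = ceil(log2(3906)) = ceil(11.9315) = 12 bits


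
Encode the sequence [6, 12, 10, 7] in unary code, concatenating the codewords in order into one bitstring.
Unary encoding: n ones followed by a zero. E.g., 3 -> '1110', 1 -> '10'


Encode each number as n ones followed by a terminating 0:
  6 -> 1111110 (7 bits)
  12 -> 1111111111110 (13 bits)
  10 -> 11111111110 (11 bits)
  7 -> 11111110 (8 bits)
Total length = 7 + 13 + 11 + 8 = 39 bits.

Unary([6, 12, 10, 7]) = 111111011111111111101111111111011111110 (39 bits)


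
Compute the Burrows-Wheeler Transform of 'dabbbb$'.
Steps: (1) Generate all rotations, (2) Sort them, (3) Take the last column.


Rotations (sorted):
  0: $dabbbb -> last char: b
  1: abbbb$d -> last char: d
  2: b$dabbb -> last char: b
  3: bb$dabb -> last char: b
  4: bbb$dab -> last char: b
  5: bbbb$da -> last char: a
  6: dabbbb$ -> last char: $


BWT = bdbbba$


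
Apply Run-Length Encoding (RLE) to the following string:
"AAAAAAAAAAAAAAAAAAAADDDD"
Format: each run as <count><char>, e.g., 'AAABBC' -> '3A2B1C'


Scanning runs left to right:
  i=0: run of 'A' x 20 -> '20A'
  i=20: run of 'D' x 4 -> '4D'

RLE = 20A4D


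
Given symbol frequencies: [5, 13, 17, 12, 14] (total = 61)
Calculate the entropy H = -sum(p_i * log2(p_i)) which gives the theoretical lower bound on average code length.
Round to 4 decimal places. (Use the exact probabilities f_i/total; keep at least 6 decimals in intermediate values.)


Per-symbol terms -p_i * log2(p_i) with p_i = f_i/61:
  p = 5/61 = 0.081967: log2(p) = -3.608809, -p*log2(p) = 0.295804
  p = 13/61 = 0.213115: log2(p) = -2.230298, -p*log2(p) = 0.475309
  p = 17/61 = 0.278689: log2(p) = -1.843274, -p*log2(p) = 0.513699
  p = 12/61 = 0.196721: log2(p) = -2.345775, -p*log2(p) = 0.461464
  p = 14/61 = 0.229508: log2(p) = -2.123382, -p*log2(p) = 0.487334
H = 0.295804 + 0.475309 + 0.513699 + 0.461464 + 0.487334 = 2.233610

H = 2.2336 bits/symbol


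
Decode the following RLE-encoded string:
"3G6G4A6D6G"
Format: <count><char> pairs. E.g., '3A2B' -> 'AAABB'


Expanding each <count><char> pair:
  3G -> 'GGG'
  6G -> 'GGGGGG'
  4A -> 'AAAA'
  6D -> 'DDDDDD'
  6G -> 'GGGGGG'

Decoded = GGGGGGGGGAAAADDDDDDGGGGGG


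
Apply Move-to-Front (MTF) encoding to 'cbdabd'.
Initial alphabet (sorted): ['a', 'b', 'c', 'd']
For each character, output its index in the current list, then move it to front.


MTF encoding:
'c': index 2 in ['a', 'b', 'c', 'd'] -> ['c', 'a', 'b', 'd']
'b': index 2 in ['c', 'a', 'b', 'd'] -> ['b', 'c', 'a', 'd']
'd': index 3 in ['b', 'c', 'a', 'd'] -> ['d', 'b', 'c', 'a']
'a': index 3 in ['d', 'b', 'c', 'a'] -> ['a', 'd', 'b', 'c']
'b': index 2 in ['a', 'd', 'b', 'c'] -> ['b', 'a', 'd', 'c']
'd': index 2 in ['b', 'a', 'd', 'c'] -> ['d', 'b', 'a', 'c']


Output: [2, 2, 3, 3, 2, 2]


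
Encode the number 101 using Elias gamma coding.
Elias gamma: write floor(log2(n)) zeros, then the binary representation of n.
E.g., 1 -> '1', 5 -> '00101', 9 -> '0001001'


num_bits = floor(log2(101)) + 1 = 7
leading_zeros = num_bits - 1 = 6
binary(101) = 1100101

Elias gamma(101) = '000000' + '1100101' = 0000001100101 (13 bits)


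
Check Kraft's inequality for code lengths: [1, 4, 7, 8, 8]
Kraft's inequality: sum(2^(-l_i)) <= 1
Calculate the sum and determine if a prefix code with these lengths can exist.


Sum = 2^(-1) + 2^(-4) + 2^(-7) + 2^(-8) + 2^(-8)
    = 0.5 + 0.0625 + 0.0078125 + 0.00390625 + 0.00390625
    = 148/256 = 0.578125
Since 0.578125 <= 1, Kraft's inequality IS satisfied.
A prefix code with these lengths CAN exist.

Kraft sum = 0.578125. Satisfied.


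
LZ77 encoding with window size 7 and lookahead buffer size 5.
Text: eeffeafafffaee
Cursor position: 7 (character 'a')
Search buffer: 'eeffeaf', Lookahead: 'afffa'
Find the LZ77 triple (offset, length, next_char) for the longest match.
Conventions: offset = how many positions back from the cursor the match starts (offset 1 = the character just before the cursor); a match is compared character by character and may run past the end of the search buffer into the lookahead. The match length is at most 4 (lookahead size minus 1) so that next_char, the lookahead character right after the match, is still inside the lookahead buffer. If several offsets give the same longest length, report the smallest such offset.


Try each offset into the search buffer:
  offset=1 (pos 6, char 'f'): match length 0
  offset=2 (pos 5, char 'a'): match length 2
  offset=3 (pos 4, char 'e'): match length 0
  offset=4 (pos 3, char 'f'): match length 0
  offset=5 (pos 2, char 'f'): match length 0
  offset=6 (pos 1, char 'e'): match length 0
  offset=7 (pos 0, char 'e'): match length 0
Longest match has length 2 at offset 2.
next_char = character at position 7 + 2 = 9 -> 'f'

Best match: offset=2, length=2 (matching 'af' starting at position 5)
LZ77 triple: (2, 2, 'f')


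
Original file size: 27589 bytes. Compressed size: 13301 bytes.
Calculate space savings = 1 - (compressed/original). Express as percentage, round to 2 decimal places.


ratio = compressed/original = 13301/27589 = 0.482112
savings = 1 - ratio = 1 - 0.482112 = 0.517888
as a percentage: 0.517888 * 100 = 51.79%

Space savings = 1 - 13301/27589 = 51.79%


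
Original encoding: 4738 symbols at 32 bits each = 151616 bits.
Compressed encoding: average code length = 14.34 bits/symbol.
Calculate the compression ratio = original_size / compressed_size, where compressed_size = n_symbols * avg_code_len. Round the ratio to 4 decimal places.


original_size = n_symbols * orig_bits = 4738 * 32 = 151616 bits
compressed_size = n_symbols * avg_code_len = 4738 * 14.34 = 67942.92 bits
ratio = original_size / compressed_size = 151616 / 67942.92 = 2.2315

Compression ratio = 2.2315


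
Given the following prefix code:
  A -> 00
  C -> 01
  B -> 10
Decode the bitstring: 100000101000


Decoding step by step:
Bits 10 -> B
Bits 00 -> A
Bits 00 -> A
Bits 10 -> B
Bits 10 -> B
Bits 00 -> A


Decoded message: BAABBA


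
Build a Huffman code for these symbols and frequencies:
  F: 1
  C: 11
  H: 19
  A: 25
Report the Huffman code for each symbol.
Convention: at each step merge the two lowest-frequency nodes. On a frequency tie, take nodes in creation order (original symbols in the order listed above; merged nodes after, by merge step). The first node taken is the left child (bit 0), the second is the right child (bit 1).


Huffman tree construction:
Step 1: Merge F(1) + C(11) = 12
Step 2: Merge (F+C)(12) + H(19) = 31
Step 3: Merge A(25) + ((F+C)+H)(31) = 56
Read each symbol's code off the tree from the root (left child = 0, right child = 1).

Codes:
  F: 100 (length 3)
  C: 101 (length 3)
  H: 11 (length 2)
  A: 0 (length 1)
Average code length: 99/56 = 1.7679 bits/symbol


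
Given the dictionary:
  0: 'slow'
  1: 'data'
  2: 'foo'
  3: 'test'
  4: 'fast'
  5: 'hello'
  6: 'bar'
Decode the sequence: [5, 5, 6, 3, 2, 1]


Look up each index in the dictionary:
  5 -> 'hello'
  5 -> 'hello'
  6 -> 'bar'
  3 -> 'test'
  2 -> 'foo'
  1 -> 'data'

Decoded: "hello hello bar test foo data"


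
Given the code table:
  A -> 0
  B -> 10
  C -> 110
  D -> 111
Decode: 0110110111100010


Decoding:
0 -> A
110 -> C
110 -> C
111 -> D
10 -> B
0 -> A
0 -> A
10 -> B


Result: ACCDBAAB


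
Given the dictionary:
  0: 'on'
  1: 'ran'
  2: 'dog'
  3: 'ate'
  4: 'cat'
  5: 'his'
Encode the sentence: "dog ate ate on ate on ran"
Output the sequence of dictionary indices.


Look up each word in the dictionary:
  'dog' -> 2
  'ate' -> 3
  'ate' -> 3
  'on' -> 0
  'ate' -> 3
  'on' -> 0
  'ran' -> 1

Encoded: [2, 3, 3, 0, 3, 0, 1]


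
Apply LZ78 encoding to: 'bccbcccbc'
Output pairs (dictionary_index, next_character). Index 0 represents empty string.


LZ78 encoding steps:
Dictionary: {0: ''}
Step 1: w='' (idx 0), next='b' -> output (0, 'b'), add 'b' as idx 1
Step 2: w='' (idx 0), next='c' -> output (0, 'c'), add 'c' as idx 2
Step 3: w='c' (idx 2), next='b' -> output (2, 'b'), add 'cb' as idx 3
Step 4: w='c' (idx 2), next='c' -> output (2, 'c'), add 'cc' as idx 4
Step 5: w='cb' (idx 3), next='c' -> output (3, 'c'), add 'cbc' as idx 5


Encoded: [(0, 'b'), (0, 'c'), (2, 'b'), (2, 'c'), (3, 'c')]


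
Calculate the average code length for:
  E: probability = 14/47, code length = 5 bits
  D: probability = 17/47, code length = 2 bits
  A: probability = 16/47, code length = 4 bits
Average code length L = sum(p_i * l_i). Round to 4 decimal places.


Weighted contributions p_i * l_i:
  E: (14/47) * 5 = 70/47
  D: (17/47) * 2 = 34/47
  A: (16/47) * 4 = 64/47
Sum = (70 + 34 + 64)/47 = 168/47

L = 168/47 = 3.5745 bits/symbol


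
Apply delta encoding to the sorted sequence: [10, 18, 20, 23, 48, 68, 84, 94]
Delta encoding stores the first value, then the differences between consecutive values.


First value: 10
Deltas:
  18 - 10 = 8
  20 - 18 = 2
  23 - 20 = 3
  48 - 23 = 25
  68 - 48 = 20
  84 - 68 = 16
  94 - 84 = 10


Delta encoded: [10, 8, 2, 3, 25, 20, 16, 10]


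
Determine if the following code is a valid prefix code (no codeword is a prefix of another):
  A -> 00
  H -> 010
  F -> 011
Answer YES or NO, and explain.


Checking each pair (does one codeword prefix another?):
  A='00' vs H='010': no prefix
  A='00' vs F='011': no prefix
  H='010' vs A='00': no prefix
  H='010' vs F='011': no prefix
  F='011' vs A='00': no prefix
  F='011' vs H='010': no prefix
No violation found over all pairs.

YES -- this is a valid prefix code. No codeword is a prefix of any other codeword.


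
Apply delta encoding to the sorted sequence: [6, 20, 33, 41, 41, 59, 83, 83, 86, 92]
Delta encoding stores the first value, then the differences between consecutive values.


First value: 6
Deltas:
  20 - 6 = 14
  33 - 20 = 13
  41 - 33 = 8
  41 - 41 = 0
  59 - 41 = 18
  83 - 59 = 24
  83 - 83 = 0
  86 - 83 = 3
  92 - 86 = 6


Delta encoded: [6, 14, 13, 8, 0, 18, 24, 0, 3, 6]


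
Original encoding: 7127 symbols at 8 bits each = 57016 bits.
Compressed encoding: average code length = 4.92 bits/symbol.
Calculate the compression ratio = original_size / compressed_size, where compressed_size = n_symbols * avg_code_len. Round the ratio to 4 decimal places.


original_size = n_symbols * orig_bits = 7127 * 8 = 57016 bits
compressed_size = n_symbols * avg_code_len = 7127 * 4.92 = 35064.84 bits
ratio = original_size / compressed_size = 57016 / 35064.84 = 1.626

Compression ratio = 1.626


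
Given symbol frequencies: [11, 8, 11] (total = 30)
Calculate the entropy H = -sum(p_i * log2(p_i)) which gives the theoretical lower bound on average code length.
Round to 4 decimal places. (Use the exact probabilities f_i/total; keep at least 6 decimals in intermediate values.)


Per-symbol terms -p_i * log2(p_i) with p_i = f_i/30:
  p = 11/30 = 0.366667: log2(p) = -1.447459, -p*log2(p) = 0.530735
  p = 8/30 = 0.266667: log2(p) = -1.906891, -p*log2(p) = 0.508504
  p = 11/30 = 0.366667: log2(p) = -1.447459, -p*log2(p) = 0.530735
H = 0.530735 + 0.508504 + 0.530735 = 1.569974

H = 1.57 bits/symbol


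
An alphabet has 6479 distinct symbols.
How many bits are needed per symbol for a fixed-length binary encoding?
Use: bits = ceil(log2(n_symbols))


log2(6479) = 12.6616
Bracket: 2^12 = 4096 < 6479 <= 2^13 = 8192
So ceil(log2(6479)) = 13

bits = ceil(log2(6479)) = ceil(12.6616) = 13 bits


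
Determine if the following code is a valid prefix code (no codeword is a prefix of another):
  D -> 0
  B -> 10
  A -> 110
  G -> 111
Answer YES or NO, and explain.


Checking each pair (does one codeword prefix another?):
  D='0' vs B='10': no prefix
  D='0' vs A='110': no prefix
  D='0' vs G='111': no prefix
  B='10' vs D='0': no prefix
  B='10' vs A='110': no prefix
  B='10' vs G='111': no prefix
  A='110' vs D='0': no prefix
  A='110' vs B='10': no prefix
  A='110' vs G='111': no prefix
  G='111' vs D='0': no prefix
  G='111' vs B='10': no prefix
  G='111' vs A='110': no prefix
No violation found over all pairs.

YES -- this is a valid prefix code. No codeword is a prefix of any other codeword.


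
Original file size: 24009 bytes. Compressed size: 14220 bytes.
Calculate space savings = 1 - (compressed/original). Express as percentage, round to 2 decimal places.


ratio = compressed/original = 14220/24009 = 0.592278
savings = 1 - ratio = 1 - 0.592278 = 0.407722
as a percentage: 0.407722 * 100 = 40.77%

Space savings = 1 - 14220/24009 = 40.77%


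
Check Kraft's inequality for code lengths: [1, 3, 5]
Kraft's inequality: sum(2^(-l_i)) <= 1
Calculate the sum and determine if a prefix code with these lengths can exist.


Sum = 2^(-1) + 2^(-3) + 2^(-5)
    = 0.5 + 0.125 + 0.03125
    = 21/32 = 0.65625
Since 0.65625 <= 1, Kraft's inequality IS satisfied.
A prefix code with these lengths CAN exist.

Kraft sum = 0.65625. Satisfied.


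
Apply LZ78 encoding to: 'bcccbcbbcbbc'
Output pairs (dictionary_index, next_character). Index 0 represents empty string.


LZ78 encoding steps:
Dictionary: {0: ''}
Step 1: w='' (idx 0), next='b' -> output (0, 'b'), add 'b' as idx 1
Step 2: w='' (idx 0), next='c' -> output (0, 'c'), add 'c' as idx 2
Step 3: w='c' (idx 2), next='c' -> output (2, 'c'), add 'cc' as idx 3
Step 4: w='b' (idx 1), next='c' -> output (1, 'c'), add 'bc' as idx 4
Step 5: w='b' (idx 1), next='b' -> output (1, 'b'), add 'bb' as idx 5
Step 6: w='c' (idx 2), next='b' -> output (2, 'b'), add 'cb' as idx 6
Step 7: w='bc' (idx 4), end of input -> output (4, '')


Encoded: [(0, 'b'), (0, 'c'), (2, 'c'), (1, 'c'), (1, 'b'), (2, 'b'), (4, '')]


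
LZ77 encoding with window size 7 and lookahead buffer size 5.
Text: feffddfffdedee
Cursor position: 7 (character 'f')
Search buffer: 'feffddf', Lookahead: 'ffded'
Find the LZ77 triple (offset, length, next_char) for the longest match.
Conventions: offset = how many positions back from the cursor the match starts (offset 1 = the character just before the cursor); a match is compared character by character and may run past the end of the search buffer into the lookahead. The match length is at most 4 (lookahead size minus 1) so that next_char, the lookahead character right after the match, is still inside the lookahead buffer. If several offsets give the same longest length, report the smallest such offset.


Try each offset into the search buffer:
  offset=1 (pos 6, char 'f'): match length 2
  offset=2 (pos 5, char 'd'): match length 0
  offset=3 (pos 4, char 'd'): match length 0
  offset=4 (pos 3, char 'f'): match length 1
  offset=5 (pos 2, char 'f'): match length 3
  offset=6 (pos 1, char 'e'): match length 0
  offset=7 (pos 0, char 'f'): match length 1
Longest match has length 3 at offset 5.
next_char = character at position 7 + 3 = 10 -> 'e'

Best match: offset=5, length=3 (matching 'ffd' starting at position 2)
LZ77 triple: (5, 3, 'e')


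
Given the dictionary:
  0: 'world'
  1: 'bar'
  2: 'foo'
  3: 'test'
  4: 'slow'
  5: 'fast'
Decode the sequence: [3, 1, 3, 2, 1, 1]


Look up each index in the dictionary:
  3 -> 'test'
  1 -> 'bar'
  3 -> 'test'
  2 -> 'foo'
  1 -> 'bar'
  1 -> 'bar'

Decoded: "test bar test foo bar bar"


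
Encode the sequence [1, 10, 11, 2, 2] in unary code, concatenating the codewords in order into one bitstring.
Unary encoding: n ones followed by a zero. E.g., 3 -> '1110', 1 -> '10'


Encode each number as n ones followed by a terminating 0:
  1 -> 10 (2 bits)
  10 -> 11111111110 (11 bits)
  11 -> 111111111110 (12 bits)
  2 -> 110 (3 bits)
  2 -> 110 (3 bits)
Total length = 2 + 11 + 12 + 3 + 3 = 31 bits.

Unary([1, 10, 11, 2, 2]) = 1011111111110111111111110110110 (31 bits)


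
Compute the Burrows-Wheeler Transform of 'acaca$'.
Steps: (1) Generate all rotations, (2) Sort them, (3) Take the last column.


Rotations (sorted):
  0: $acaca -> last char: a
  1: a$acac -> last char: c
  2: aca$ac -> last char: c
  3: acaca$ -> last char: $
  4: ca$aca -> last char: a
  5: caca$a -> last char: a


BWT = acc$aa


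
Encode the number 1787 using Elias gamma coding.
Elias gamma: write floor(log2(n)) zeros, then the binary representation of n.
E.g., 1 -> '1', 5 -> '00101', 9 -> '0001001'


num_bits = floor(log2(1787)) + 1 = 11
leading_zeros = num_bits - 1 = 10
binary(1787) = 11011111011

Elias gamma(1787) = '0000000000' + '11011111011' = 000000000011011111011 (21 bits)


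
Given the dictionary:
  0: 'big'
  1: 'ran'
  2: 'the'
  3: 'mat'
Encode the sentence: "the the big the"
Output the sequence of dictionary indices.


Look up each word in the dictionary:
  'the' -> 2
  'the' -> 2
  'big' -> 0
  'the' -> 2

Encoded: [2, 2, 0, 2]


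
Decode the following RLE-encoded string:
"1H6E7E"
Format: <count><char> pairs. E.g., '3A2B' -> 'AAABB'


Expanding each <count><char> pair:
  1H -> 'H'
  6E -> 'EEEEEE'
  7E -> 'EEEEEEE'

Decoded = HEEEEEEEEEEEEE


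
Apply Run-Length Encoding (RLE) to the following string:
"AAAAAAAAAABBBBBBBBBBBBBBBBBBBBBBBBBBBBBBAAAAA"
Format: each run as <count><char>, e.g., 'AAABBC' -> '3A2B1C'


Scanning runs left to right:
  i=0: run of 'A' x 10 -> '10A'
  i=10: run of 'B' x 30 -> '30B'
  i=40: run of 'A' x 5 -> '5A'

RLE = 10A30B5A


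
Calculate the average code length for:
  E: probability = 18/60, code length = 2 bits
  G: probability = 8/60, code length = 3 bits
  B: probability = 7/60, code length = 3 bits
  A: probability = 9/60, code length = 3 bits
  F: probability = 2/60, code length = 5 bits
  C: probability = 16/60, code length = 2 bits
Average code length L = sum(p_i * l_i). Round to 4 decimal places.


Weighted contributions p_i * l_i:
  E: (18/60) * 2 = 36/60
  G: (8/60) * 3 = 24/60
  B: (7/60) * 3 = 21/60
  A: (9/60) * 3 = 27/60
  F: (2/60) * 5 = 10/60
  C: (16/60) * 2 = 32/60
Sum = (36 + 24 + 21 + 27 + 10 + 32)/60 = 150/60

L = 150/60 = 2.5000 bits/symbol


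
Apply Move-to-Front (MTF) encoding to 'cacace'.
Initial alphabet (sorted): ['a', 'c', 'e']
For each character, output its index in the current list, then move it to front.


MTF encoding:
'c': index 1 in ['a', 'c', 'e'] -> ['c', 'a', 'e']
'a': index 1 in ['c', 'a', 'e'] -> ['a', 'c', 'e']
'c': index 1 in ['a', 'c', 'e'] -> ['c', 'a', 'e']
'a': index 1 in ['c', 'a', 'e'] -> ['a', 'c', 'e']
'c': index 1 in ['a', 'c', 'e'] -> ['c', 'a', 'e']
'e': index 2 in ['c', 'a', 'e'] -> ['e', 'c', 'a']


Output: [1, 1, 1, 1, 1, 2]


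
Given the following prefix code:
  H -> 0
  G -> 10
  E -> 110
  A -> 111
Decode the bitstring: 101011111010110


Decoding step by step:
Bits 10 -> G
Bits 10 -> G
Bits 111 -> A
Bits 110 -> E
Bits 10 -> G
Bits 110 -> E


Decoded message: GGAEGE


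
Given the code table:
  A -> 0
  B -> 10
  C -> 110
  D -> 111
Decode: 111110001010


Decoding:
111 -> D
110 -> C
0 -> A
0 -> A
10 -> B
10 -> B


Result: DCAABB


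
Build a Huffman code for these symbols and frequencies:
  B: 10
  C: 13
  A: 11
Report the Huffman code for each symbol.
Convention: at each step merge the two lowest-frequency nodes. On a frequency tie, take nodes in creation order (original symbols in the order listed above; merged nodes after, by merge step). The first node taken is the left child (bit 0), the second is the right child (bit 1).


Huffman tree construction:
Step 1: Merge B(10) + A(11) = 21
Step 2: Merge C(13) + (B+A)(21) = 34
Read each symbol's code off the tree from the root (left child = 0, right child = 1).

Codes:
  B: 10 (length 2)
  C: 0 (length 1)
  A: 11 (length 2)
Average code length: 55/34 = 1.6176 bits/symbol


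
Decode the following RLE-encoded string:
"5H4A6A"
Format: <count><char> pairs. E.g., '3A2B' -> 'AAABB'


Expanding each <count><char> pair:
  5H -> 'HHHHH'
  4A -> 'AAAA'
  6A -> 'AAAAAA'

Decoded = HHHHHAAAAAAAAAA


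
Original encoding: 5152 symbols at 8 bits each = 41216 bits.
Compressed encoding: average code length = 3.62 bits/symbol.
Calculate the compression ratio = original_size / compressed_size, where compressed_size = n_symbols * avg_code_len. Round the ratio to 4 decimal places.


original_size = n_symbols * orig_bits = 5152 * 8 = 41216 bits
compressed_size = n_symbols * avg_code_len = 5152 * 3.62 = 18650.24 bits
ratio = original_size / compressed_size = 41216 / 18650.24 = 2.2099

Compression ratio = 2.2099


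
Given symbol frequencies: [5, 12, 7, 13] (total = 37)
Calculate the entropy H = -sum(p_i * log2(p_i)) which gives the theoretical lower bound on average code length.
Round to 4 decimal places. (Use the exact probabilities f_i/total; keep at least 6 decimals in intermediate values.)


Per-symbol terms -p_i * log2(p_i) with p_i = f_i/37:
  p = 5/37 = 0.135135: log2(p) = -2.887525, -p*log2(p) = 0.390206
  p = 12/37 = 0.324324: log2(p) = -1.624491, -p*log2(p) = 0.526862
  p = 7/37 = 0.189189: log2(p) = -2.402098, -p*log2(p) = 0.454451
  p = 13/37 = 0.351351: log2(p) = -1.509014, -p*log2(p) = 0.530194
H = 0.390206 + 0.526862 + 0.454451 + 0.530194 = 1.901713

H = 1.9017 bits/symbol


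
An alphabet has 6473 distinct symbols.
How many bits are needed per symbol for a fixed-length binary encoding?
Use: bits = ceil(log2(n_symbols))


log2(6473) = 12.6602
Bracket: 2^12 = 4096 < 6473 <= 2^13 = 8192
So ceil(log2(6473)) = 13

bits = ceil(log2(6473)) = ceil(12.6602) = 13 bits


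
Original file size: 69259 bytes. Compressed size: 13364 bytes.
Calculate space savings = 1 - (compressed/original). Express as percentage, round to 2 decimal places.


ratio = compressed/original = 13364/69259 = 0.192957
savings = 1 - ratio = 1 - 0.192957 = 0.807043
as a percentage: 0.807043 * 100 = 80.7%

Space savings = 1 - 13364/69259 = 80.7%


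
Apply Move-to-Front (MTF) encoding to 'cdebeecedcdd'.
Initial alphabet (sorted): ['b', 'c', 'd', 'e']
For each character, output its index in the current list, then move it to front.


MTF encoding:
'c': index 1 in ['b', 'c', 'd', 'e'] -> ['c', 'b', 'd', 'e']
'd': index 2 in ['c', 'b', 'd', 'e'] -> ['d', 'c', 'b', 'e']
'e': index 3 in ['d', 'c', 'b', 'e'] -> ['e', 'd', 'c', 'b']
'b': index 3 in ['e', 'd', 'c', 'b'] -> ['b', 'e', 'd', 'c']
'e': index 1 in ['b', 'e', 'd', 'c'] -> ['e', 'b', 'd', 'c']
'e': index 0 in ['e', 'b', 'd', 'c'] -> ['e', 'b', 'd', 'c']
'c': index 3 in ['e', 'b', 'd', 'c'] -> ['c', 'e', 'b', 'd']
'e': index 1 in ['c', 'e', 'b', 'd'] -> ['e', 'c', 'b', 'd']
'd': index 3 in ['e', 'c', 'b', 'd'] -> ['d', 'e', 'c', 'b']
'c': index 2 in ['d', 'e', 'c', 'b'] -> ['c', 'd', 'e', 'b']
'd': index 1 in ['c', 'd', 'e', 'b'] -> ['d', 'c', 'e', 'b']
'd': index 0 in ['d', 'c', 'e', 'b'] -> ['d', 'c', 'e', 'b']


Output: [1, 2, 3, 3, 1, 0, 3, 1, 3, 2, 1, 0]
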